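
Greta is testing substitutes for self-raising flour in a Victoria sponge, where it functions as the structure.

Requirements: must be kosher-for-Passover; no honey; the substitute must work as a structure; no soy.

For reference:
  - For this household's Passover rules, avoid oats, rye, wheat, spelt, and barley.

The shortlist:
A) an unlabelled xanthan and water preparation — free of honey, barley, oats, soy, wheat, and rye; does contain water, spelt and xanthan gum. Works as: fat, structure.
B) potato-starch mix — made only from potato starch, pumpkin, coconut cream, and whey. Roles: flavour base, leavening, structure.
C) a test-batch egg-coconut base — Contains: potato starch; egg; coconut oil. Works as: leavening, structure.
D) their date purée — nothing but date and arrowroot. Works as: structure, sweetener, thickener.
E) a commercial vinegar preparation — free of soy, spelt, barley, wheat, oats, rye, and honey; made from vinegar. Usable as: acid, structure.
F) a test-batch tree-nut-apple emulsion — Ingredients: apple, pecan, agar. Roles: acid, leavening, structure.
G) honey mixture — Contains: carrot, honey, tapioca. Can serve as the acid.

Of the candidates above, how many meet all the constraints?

5

A: has spelt, so not kosher-for-Passover — no
B: works as a structure, no soy, no honey — OK
C: only coconut oil, egg, and potato starch; none excluded — keep
D: nothing on the exclusion list — valid
E: all constraints satisfied — keep
F: no honey, kosher-for-Passover — keep
G: not usable as a structure; has honey, so not honey-free — out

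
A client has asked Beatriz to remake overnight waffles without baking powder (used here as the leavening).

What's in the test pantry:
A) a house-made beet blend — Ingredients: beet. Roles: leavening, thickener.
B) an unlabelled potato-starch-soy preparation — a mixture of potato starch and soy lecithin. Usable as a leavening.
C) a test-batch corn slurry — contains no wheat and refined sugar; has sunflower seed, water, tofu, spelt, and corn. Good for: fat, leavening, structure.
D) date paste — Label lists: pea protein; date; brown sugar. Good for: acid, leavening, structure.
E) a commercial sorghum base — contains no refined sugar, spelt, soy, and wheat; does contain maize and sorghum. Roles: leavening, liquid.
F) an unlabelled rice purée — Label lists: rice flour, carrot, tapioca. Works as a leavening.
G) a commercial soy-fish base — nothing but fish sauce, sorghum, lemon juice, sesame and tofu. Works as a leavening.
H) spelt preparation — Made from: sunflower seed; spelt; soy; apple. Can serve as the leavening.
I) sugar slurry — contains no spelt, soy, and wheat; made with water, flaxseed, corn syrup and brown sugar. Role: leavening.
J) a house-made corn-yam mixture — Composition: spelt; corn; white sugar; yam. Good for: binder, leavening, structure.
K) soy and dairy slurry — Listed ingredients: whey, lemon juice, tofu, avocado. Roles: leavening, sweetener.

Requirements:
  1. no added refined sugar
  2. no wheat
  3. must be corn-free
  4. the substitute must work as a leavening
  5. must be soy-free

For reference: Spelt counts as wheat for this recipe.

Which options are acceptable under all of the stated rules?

A, F

A: no corn, no refined sugar — OK
B: has soy lecithin, so not soy-free — reject
C: has tofu, so not soy-free; has spelt, so not wheat-free (and 1 more) — reject
D: has brown sugar, so not no-added-sugar — out
E: has maize, so not corn-free — no
F: every rule checks out — valid
G: has tofu, so not soy-free — out
H: has soy, so not soy-free; has spelt, so not wheat-free — reject
I: has brown sugar, so not no-added-sugar; has corn syrup, so not corn-free — no
J: has spelt, so not wheat-free; has white sugar, so not no-added-sugar (and 1 more) — no
K: has tofu, so not soy-free — no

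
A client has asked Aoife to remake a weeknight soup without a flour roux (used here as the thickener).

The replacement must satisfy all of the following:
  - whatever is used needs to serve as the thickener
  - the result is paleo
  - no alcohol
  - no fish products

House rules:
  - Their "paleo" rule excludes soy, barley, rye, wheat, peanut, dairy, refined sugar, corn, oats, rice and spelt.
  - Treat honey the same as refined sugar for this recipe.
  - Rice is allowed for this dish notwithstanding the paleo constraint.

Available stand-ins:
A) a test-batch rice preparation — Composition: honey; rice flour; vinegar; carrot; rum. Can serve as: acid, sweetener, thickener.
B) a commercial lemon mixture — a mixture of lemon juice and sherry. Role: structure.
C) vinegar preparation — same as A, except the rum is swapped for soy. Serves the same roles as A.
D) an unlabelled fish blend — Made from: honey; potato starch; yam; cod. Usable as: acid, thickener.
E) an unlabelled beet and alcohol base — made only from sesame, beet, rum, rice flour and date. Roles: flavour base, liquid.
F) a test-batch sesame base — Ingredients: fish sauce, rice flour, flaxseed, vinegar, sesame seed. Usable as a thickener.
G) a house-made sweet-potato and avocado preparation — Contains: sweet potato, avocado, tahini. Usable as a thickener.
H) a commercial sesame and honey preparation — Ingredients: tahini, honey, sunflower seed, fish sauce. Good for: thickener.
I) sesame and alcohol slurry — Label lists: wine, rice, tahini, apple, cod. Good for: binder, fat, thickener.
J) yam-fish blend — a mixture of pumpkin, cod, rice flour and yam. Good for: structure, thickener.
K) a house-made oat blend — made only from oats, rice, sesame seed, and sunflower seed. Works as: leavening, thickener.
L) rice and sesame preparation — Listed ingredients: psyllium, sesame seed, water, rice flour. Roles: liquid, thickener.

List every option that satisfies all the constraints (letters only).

G, L

A: has honey, so not paleo; has rum, so not alcohol-free — no
B: not usable as a thickener; has sherry, so not alcohol-free — out
C: has honey, so not paleo — reject
D: has honey, so not paleo; has cod, so not fish-free — reject
E: not usable as a thickener; has rum, so not alcohol-free — reject
F: has fish sauce, so not fish-free — reject
G: works as a thickener, paleo, no alcohol — keep
H: has honey, so not paleo; has fish sauce, so not fish-free — reject
I: has wine, so not alcohol-free; has cod, so not fish-free — no
J: has cod, so not fish-free — no
K: has oats, so not paleo — no
L: rice is permitted under the paleo carve-out; nothing else excluded — OK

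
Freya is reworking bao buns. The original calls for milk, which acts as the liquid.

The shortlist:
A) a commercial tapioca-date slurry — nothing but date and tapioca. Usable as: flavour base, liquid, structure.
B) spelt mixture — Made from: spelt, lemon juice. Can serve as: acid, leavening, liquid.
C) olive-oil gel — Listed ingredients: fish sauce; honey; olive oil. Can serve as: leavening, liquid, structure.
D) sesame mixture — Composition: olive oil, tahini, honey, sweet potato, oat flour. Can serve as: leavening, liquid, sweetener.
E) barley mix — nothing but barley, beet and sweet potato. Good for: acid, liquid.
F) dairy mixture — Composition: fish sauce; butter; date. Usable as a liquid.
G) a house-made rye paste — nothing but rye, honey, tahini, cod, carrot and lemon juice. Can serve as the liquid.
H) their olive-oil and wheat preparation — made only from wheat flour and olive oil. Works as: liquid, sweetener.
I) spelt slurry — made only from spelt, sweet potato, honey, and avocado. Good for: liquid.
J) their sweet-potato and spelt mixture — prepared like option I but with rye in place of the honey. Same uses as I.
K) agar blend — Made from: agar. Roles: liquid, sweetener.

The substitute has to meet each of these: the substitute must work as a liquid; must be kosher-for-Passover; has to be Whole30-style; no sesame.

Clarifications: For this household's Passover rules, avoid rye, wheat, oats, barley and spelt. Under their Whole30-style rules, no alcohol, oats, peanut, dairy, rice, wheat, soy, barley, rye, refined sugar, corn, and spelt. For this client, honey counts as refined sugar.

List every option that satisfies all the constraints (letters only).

A, K

A: all constraints satisfied — keep
B: has spelt, so not kosher-for-Passover; has spelt, so not Whole30-style — out
C: has honey, so not Whole30-style — no
D: has oat flour, so not kosher-for-Passover; has honey, so not Whole30-style (and 1 more) — out
E: has barley, so not kosher-for-Passover; has barley, so not Whole30-style — no
F: has butter, so not Whole30-style — no
G: has rye, so not kosher-for-Passover; has honey, so not Whole30-style (and 1 more) — out
H: has wheat flour, so not kosher-for-Passover; has wheat flour, so not Whole30-style — out
I: has spelt, so not kosher-for-Passover; has honey, so not Whole30-style — out
J: has rye, so not kosher-for-Passover; has rye, so not Whole30-style — reject
K: Whole30-style, kosher-for-Passover — OK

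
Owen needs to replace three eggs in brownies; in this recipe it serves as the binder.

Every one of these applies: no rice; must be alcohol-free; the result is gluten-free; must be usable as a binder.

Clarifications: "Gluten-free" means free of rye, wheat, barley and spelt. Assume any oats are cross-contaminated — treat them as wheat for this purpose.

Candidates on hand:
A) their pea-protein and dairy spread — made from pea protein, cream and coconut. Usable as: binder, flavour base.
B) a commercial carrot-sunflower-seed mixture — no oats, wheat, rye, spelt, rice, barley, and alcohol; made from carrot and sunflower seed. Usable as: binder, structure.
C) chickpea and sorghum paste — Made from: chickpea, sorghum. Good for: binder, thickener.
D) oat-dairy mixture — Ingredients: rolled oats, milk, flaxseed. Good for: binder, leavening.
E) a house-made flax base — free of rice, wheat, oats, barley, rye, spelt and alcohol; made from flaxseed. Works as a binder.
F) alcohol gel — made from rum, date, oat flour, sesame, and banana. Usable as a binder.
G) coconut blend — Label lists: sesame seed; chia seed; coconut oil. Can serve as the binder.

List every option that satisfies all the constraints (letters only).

A: only coconut, cream and pea protein; none excluded — keep
B: works as a binder, no alcohol, no rice — valid
C: nothing on the exclusion list — keep
D: has rolled oats, so not gluten-free — no
E: all constraints satisfied — OK
F: has oat flour, so not gluten-free; has rum, so not alcohol-free — out
G: only coconut oil, sesame seed, and chia seed; none excluded — keep

A, B, C, E, G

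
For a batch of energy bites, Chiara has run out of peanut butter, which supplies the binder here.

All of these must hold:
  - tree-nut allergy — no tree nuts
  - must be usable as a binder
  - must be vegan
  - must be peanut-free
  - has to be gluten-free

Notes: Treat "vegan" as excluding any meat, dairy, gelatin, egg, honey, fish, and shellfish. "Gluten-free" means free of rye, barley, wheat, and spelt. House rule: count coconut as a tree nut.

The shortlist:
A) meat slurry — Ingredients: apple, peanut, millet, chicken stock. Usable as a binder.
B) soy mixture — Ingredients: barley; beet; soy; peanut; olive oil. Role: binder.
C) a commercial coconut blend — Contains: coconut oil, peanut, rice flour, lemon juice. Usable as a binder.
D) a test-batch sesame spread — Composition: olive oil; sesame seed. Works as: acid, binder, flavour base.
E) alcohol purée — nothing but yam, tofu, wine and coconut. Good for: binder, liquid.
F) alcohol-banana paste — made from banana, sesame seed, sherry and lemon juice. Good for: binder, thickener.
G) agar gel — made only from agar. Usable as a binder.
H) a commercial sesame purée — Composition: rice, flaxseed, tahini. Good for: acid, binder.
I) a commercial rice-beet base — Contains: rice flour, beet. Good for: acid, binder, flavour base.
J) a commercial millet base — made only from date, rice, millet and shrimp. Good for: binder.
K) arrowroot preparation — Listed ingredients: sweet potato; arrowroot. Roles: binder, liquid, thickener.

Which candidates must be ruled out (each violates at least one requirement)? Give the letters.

A, B, C, E, J

A: has chicken stock, so not vegan; has peanut, so not peanut-free — reject
B: has barley, so not gluten-free; has peanut, so not peanut-free — reject
C: has peanut, so not peanut-free; has coconut oil, so not tree-nut-free — no
D: gluten-free, vegan — OK
E: has coconut, so not tree-nut-free — out
F: sherry and sesame seed etc. — none of it excluded — OK
G: only agar; none excluded — valid
H: tree-nut-free, no peanut — OK
I: all constraints satisfied — valid
J: has shrimp, so not vegan — no
K: nothing on the exclusion list — OK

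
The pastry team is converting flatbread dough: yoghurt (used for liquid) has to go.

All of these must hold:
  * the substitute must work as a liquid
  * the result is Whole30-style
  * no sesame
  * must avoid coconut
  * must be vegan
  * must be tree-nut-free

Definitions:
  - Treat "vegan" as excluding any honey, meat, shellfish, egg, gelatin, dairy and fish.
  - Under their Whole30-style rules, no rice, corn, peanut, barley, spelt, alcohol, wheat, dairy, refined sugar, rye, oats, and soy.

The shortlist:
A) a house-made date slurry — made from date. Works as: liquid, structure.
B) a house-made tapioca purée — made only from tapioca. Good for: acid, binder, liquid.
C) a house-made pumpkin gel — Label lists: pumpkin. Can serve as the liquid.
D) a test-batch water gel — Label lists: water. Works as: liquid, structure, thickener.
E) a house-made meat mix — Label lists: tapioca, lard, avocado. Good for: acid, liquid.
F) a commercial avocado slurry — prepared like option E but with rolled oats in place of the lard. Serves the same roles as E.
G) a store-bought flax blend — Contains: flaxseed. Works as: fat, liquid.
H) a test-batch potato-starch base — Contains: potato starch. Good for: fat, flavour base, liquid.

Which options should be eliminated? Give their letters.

A: every rule checks out — valid
B: Whole30-style, no coconut — keep
C: every rule checks out — valid
D: all constraints satisfied — keep
E: has lard, so not vegan — reject
F: has rolled oats, so not Whole30-style — no
G: all constraints satisfied — valid
H: all constraints satisfied — valid

E, F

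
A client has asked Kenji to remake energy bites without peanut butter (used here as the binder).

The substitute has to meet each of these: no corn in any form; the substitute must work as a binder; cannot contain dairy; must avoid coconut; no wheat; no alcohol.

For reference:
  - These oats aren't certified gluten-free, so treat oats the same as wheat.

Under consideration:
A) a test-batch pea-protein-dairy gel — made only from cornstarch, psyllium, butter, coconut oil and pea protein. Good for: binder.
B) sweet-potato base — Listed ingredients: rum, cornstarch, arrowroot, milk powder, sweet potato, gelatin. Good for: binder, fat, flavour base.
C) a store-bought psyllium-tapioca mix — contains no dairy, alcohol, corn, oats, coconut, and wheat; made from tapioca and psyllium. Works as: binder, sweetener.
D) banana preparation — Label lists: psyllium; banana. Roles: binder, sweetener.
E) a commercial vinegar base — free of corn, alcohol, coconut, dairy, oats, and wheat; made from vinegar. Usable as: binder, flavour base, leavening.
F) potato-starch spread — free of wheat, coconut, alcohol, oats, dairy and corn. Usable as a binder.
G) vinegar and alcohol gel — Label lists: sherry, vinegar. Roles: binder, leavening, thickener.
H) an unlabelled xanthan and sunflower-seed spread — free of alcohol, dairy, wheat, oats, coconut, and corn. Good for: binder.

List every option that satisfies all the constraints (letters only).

A: has butter, so not dairy-free; has cornstarch, so not corn-free (and 1 more) — out
B: has milk powder, so not dairy-free; has cornstarch, so not corn-free (and 1 more) — no
C: nothing on the exclusion list — valid
D: every rule checks out — OK
E: no alcohol, no corn — OK
F: all constraints satisfied — OK
G: has sherry, so not alcohol-free — out
H: all constraints satisfied — keep

C, D, E, F, H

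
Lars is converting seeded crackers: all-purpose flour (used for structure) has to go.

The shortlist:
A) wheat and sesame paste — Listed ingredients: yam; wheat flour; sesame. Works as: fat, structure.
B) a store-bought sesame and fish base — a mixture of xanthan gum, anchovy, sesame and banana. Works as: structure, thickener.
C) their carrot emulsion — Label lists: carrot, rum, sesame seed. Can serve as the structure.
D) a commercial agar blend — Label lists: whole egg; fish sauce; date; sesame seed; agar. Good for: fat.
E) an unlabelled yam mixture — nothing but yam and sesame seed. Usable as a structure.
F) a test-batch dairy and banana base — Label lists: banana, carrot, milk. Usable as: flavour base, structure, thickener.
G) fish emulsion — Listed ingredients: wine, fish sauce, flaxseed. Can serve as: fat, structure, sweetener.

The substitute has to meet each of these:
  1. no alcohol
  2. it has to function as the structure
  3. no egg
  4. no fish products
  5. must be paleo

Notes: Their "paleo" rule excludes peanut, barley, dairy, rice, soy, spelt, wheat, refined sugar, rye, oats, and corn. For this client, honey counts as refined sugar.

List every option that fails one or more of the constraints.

A: has wheat flour, so not paleo — reject
B: has anchovy, so not fish-free — no
C: has rum, so not alcohol-free — no
D: not usable as a structure; has fish sauce, so not fish-free (and 1 more) — reject
E: only sesame seed and yam; none excluded — valid
F: has milk, so not paleo — no
G: has fish sauce, so not fish-free; has wine, so not alcohol-free — no

A, B, C, D, F, G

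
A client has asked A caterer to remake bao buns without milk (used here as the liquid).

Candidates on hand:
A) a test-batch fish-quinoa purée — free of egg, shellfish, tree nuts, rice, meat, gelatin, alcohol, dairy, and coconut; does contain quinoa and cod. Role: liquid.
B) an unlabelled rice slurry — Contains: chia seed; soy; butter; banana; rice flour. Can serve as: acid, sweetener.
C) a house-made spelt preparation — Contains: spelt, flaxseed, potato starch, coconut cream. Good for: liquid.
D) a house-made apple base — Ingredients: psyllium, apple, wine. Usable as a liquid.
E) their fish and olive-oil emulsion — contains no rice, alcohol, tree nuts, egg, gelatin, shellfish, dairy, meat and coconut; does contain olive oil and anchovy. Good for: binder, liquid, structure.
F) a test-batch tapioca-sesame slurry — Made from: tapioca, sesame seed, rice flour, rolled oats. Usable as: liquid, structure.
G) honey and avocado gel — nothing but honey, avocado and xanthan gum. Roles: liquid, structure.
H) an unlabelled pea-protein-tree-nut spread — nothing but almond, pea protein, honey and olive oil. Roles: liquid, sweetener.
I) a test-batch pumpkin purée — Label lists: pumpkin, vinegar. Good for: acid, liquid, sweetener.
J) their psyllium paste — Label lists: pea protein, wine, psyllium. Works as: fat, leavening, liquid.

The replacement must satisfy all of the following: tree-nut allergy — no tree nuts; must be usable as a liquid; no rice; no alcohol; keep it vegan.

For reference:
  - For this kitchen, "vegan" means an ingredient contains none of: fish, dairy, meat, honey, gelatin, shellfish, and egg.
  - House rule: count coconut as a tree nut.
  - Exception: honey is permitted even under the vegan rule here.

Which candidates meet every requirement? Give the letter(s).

A: has cod, so not vegan — no
B: not usable as a liquid; has butter, so not vegan (and 1 more) — reject
C: has coconut cream, so not tree-nut-free — out
D: has wine, so not alcohol-free — no
E: has anchovy, so not vegan — no
F: has rice flour, so not rice-free — no
G: honey is permitted under the vegan carve-out; nothing else excluded — keep
H: has almond, so not tree-nut-free — reject
I: only pumpkin and vinegar; none excluded — keep
J: has wine, so not alcohol-free — reject

G, I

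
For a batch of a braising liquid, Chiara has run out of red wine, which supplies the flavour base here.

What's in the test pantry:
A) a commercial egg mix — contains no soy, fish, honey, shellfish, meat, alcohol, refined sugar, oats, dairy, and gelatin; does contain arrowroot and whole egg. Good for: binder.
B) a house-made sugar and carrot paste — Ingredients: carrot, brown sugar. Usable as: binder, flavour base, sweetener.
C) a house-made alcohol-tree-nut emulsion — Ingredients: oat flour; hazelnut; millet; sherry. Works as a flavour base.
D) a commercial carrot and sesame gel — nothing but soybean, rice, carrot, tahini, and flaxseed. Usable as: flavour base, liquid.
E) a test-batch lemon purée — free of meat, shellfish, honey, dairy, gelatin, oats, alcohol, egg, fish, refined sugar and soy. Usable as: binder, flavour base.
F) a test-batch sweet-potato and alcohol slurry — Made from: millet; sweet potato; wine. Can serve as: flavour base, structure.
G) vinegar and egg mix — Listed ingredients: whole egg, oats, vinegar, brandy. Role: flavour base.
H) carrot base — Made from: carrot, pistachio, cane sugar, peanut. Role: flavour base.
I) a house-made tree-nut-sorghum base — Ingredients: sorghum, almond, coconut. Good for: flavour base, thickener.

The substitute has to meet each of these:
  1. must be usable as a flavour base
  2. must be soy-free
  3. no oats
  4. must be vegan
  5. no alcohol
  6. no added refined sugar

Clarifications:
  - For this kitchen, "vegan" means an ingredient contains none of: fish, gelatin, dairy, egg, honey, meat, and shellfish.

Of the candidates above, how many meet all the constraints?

A: not usable as a flavour base; has whole egg, so not vegan — out
B: has brown sugar, so not no-added-sugar — out
C: has oat flour, so not oat-free; has sherry, so not alcohol-free — out
D: has soybean, so not soy-free — no
E: nothing on the exclusion list — keep
F: has wine, so not alcohol-free — reject
G: has whole egg, so not vegan; has oats, so not oat-free (and 1 more) — out
H: has cane sugar, so not no-added-sugar — no
I: all constraints satisfied — valid

2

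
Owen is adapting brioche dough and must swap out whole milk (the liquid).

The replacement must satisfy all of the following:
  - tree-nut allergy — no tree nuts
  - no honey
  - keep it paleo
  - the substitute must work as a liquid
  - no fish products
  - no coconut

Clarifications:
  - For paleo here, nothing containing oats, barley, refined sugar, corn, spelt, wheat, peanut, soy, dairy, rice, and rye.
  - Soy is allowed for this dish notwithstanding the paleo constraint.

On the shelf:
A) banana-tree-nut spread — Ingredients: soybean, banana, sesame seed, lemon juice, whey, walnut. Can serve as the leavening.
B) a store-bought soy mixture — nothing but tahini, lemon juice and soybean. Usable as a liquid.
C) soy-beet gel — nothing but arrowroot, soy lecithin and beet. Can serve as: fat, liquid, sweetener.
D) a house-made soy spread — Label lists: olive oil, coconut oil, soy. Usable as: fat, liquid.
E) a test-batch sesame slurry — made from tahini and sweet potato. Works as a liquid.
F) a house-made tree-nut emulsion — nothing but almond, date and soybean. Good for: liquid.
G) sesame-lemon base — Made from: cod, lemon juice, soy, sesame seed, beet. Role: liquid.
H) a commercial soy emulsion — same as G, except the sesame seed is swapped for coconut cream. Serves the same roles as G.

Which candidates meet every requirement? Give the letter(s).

A: not usable as a liquid; has whey, so not paleo (and 1 more) — out
B: soy is permitted under the paleo carve-out; nothing else excluded — valid
C: soy is permitted under the paleo carve-out; nothing else excluded — keep
D: has coconut oil, so not coconut-free — out
E: only tahini and sweet potato; none excluded — keep
F: has almond, so not tree-nut-free — out
G: has cod, so not fish-free — out
H: has coconut cream, so not coconut-free; has cod, so not fish-free — out

B, C, E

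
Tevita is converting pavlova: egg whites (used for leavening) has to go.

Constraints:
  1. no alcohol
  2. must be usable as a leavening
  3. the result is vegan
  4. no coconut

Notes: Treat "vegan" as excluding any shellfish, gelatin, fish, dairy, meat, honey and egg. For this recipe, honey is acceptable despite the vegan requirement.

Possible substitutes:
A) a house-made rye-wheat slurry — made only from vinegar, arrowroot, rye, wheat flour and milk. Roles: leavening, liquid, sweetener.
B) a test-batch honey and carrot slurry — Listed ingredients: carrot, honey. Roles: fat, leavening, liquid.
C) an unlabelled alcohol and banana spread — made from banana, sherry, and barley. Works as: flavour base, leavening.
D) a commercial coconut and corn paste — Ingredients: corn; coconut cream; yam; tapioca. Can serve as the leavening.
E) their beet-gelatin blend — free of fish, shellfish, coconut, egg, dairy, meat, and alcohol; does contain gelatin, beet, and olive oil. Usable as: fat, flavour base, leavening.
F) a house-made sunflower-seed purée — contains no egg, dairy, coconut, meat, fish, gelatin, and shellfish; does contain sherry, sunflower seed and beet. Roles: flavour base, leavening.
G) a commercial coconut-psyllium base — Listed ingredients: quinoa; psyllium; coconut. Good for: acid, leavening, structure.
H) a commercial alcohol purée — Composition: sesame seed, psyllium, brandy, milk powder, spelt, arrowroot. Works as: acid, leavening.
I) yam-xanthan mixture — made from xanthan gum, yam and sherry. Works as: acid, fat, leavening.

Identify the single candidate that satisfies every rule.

B

A: has milk, so not vegan — reject
B: honey is permitted under the vegan carve-out; nothing else excluded — valid
C: has sherry, so not alcohol-free — out
D: has coconut cream, so not coconut-free — no
E: has gelatin, so not vegan — no
F: has sherry, so not alcohol-free — no
G: has coconut, so not coconut-free — reject
H: has milk powder, so not vegan; has brandy, so not alcohol-free — reject
I: has sherry, so not alcohol-free — no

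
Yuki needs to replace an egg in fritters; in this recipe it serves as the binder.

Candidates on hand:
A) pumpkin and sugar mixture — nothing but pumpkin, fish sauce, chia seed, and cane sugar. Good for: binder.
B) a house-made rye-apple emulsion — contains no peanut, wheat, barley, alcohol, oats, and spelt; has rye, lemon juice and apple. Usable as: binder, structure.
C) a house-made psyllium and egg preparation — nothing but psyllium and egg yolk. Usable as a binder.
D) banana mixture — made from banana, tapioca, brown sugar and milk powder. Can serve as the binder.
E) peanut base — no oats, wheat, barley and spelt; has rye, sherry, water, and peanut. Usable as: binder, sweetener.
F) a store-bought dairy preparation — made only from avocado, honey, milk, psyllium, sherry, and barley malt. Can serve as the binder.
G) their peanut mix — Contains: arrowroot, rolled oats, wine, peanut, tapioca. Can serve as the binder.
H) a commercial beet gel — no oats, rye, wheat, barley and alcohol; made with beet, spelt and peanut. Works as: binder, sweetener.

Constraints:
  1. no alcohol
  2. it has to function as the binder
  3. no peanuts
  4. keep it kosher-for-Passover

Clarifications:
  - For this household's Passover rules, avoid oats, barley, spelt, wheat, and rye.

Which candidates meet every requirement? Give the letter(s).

A, C, D

A: fish sauce and cane sugar etc. — none of it excluded — keep
B: has rye, so not kosher-for-Passover — no
C: all constraints satisfied — valid
D: works as a binder, no peanut, kosher-for-Passover — valid
E: has rye, so not kosher-for-Passover; has peanut, so not peanut-free (and 1 more) — reject
F: has barley malt, so not kosher-for-Passover; has sherry, so not alcohol-free — reject
G: has rolled oats, so not kosher-for-Passover; has peanut, so not peanut-free (and 1 more) — out
H: has spelt, so not kosher-for-Passover; has peanut, so not peanut-free — reject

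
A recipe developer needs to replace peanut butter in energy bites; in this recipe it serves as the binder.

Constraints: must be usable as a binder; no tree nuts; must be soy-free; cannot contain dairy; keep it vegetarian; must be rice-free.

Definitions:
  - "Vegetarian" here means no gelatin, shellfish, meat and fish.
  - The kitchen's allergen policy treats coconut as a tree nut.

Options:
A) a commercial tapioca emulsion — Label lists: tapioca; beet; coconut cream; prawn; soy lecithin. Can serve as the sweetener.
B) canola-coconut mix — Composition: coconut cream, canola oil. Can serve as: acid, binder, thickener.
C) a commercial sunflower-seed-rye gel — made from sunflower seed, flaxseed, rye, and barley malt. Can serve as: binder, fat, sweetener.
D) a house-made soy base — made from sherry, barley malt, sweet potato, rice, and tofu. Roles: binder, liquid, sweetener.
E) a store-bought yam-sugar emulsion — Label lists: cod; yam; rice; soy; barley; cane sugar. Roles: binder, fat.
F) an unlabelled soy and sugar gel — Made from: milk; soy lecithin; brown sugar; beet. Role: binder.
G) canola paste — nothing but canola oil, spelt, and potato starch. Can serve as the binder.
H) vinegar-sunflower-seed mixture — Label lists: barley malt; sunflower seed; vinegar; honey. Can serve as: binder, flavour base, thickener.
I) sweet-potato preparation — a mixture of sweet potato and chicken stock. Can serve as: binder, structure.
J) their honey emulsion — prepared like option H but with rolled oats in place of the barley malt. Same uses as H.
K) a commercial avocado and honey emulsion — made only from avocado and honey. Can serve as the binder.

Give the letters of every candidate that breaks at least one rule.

A: not usable as a binder; has prawn, so not vegetarian (and 2 more) — no
B: has coconut cream, so not tree-nut-free — out
C: barley malt and rye etc. — none of it excluded — valid
D: has tofu, so not soy-free; has rice, so not rice-free — no
E: has cod, so not vegetarian; has soy, so not soy-free (and 1 more) — reject
F: has soy lecithin, so not soy-free; has milk, so not dairy-free — out
G: only spelt, potato starch, and canola oil; none excluded — valid
H: barley malt and honey etc. — none of it excluded — OK
I: has chicken stock, so not vegetarian — no
J: every rule checks out — keep
K: only honey and avocado; none excluded — keep

A, B, D, E, F, I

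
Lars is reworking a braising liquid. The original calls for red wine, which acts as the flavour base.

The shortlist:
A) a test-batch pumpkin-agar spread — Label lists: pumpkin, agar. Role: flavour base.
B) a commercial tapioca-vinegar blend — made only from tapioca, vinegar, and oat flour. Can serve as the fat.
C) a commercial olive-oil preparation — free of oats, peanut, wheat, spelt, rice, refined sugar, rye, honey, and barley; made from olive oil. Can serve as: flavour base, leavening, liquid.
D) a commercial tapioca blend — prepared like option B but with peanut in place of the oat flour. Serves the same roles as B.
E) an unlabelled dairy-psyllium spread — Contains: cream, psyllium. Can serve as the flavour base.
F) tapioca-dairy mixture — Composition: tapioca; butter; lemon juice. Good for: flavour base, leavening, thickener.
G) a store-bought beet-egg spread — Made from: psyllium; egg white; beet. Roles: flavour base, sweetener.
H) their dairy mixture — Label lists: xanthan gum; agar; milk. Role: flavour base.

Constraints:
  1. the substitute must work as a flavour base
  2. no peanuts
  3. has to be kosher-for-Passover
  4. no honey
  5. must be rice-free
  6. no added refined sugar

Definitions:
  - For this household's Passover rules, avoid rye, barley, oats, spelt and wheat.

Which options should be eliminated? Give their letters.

B, D

A: no refined sugar, kosher-for-Passover — valid
B: not usable as a flavour base; has oat flour, so not kosher-for-Passover — reject
C: every rule checks out — OK
D: not usable as a flavour base; has peanut, so not peanut-free — out
E: works as a flavour base, no rice, no refined sugar — valid
F: only butter, lemon juice and tapioca; none excluded — valid
G: every rule checks out — keep
H: only milk, agar, and xanthan gum; none excluded — OK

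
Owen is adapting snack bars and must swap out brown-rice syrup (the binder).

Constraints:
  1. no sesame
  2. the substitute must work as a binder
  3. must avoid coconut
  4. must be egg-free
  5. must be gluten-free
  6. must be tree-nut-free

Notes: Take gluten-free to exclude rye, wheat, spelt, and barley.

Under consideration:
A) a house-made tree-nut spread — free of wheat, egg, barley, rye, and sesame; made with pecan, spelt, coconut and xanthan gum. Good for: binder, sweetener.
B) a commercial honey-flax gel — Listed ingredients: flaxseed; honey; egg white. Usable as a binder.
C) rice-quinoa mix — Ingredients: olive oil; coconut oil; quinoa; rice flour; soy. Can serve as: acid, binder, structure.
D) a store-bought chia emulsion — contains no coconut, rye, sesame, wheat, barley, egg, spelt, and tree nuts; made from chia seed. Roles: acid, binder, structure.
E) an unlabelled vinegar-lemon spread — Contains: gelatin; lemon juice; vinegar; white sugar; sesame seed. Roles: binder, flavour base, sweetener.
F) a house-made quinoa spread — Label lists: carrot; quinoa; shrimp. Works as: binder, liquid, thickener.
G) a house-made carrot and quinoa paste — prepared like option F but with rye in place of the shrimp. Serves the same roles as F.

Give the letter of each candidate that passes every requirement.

A: has spelt, so not gluten-free; has coconut, so not coconut-free (and 1 more) — reject
B: has egg white, so not egg-free — no
C: has coconut oil, so not coconut-free — no
D: nothing on the exclusion list — OK
E: has sesame seed, so not sesame-free — out
F: no tree nuts, no coconut — OK
G: has rye, so not gluten-free — no

D, F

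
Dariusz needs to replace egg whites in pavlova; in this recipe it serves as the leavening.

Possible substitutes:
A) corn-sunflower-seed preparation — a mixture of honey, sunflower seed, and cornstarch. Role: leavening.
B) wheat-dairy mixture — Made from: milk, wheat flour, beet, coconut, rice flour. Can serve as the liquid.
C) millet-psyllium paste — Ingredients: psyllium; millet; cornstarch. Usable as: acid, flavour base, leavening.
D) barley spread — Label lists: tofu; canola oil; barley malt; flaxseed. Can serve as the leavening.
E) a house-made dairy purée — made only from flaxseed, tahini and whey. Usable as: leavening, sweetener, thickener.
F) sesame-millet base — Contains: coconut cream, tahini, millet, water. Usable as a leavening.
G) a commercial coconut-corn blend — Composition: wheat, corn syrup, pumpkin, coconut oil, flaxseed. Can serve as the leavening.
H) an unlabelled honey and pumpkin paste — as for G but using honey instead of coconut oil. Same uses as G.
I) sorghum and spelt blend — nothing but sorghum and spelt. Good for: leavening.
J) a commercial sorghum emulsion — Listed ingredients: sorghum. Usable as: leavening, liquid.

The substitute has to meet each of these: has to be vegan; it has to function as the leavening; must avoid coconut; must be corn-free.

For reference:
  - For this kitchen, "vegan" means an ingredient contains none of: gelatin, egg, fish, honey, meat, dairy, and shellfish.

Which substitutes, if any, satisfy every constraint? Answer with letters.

A: has honey, so not vegan; has cornstarch, so not corn-free — reject
B: not usable as a leavening; has milk, so not vegan (and 1 more) — reject
C: has cornstarch, so not corn-free — no
D: every rule checks out — valid
E: has whey, so not vegan — reject
F: has coconut cream, so not coconut-free — no
G: has coconut oil, so not coconut-free; has corn syrup, so not corn-free — reject
H: has honey, so not vegan; has corn syrup, so not corn-free — no
I: every rule checks out — keep
J: no corn, no coconut — keep

D, I, J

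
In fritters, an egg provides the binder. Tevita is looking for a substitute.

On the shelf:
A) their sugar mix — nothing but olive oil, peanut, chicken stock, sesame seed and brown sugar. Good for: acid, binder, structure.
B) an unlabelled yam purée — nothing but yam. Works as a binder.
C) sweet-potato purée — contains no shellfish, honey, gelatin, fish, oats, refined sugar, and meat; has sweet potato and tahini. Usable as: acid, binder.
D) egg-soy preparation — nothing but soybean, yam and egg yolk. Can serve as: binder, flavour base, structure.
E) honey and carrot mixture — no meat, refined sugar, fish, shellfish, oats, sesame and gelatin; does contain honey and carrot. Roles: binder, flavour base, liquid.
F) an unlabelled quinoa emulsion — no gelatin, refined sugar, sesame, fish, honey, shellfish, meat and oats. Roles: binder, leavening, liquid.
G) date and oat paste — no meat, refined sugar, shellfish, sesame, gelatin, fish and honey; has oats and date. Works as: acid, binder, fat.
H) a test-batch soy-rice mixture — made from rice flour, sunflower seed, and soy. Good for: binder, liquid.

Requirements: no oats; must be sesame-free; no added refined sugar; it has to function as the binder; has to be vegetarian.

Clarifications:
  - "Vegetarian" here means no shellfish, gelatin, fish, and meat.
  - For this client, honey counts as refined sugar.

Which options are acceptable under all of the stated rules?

B, D, F, H

A: has chicken stock, so not vegetarian; has sesame seed, so not sesame-free (and 1 more) — out
B: no oats, no sesame — valid
C: has tahini, so not sesame-free — out
D: works as a binder, no oats, no sesame — valid
E: has honey, so not no-added-sugar — reject
F: works as a binder, vegetarian, no oats — OK
G: has oats, so not oat-free — out
H: nothing on the exclusion list — keep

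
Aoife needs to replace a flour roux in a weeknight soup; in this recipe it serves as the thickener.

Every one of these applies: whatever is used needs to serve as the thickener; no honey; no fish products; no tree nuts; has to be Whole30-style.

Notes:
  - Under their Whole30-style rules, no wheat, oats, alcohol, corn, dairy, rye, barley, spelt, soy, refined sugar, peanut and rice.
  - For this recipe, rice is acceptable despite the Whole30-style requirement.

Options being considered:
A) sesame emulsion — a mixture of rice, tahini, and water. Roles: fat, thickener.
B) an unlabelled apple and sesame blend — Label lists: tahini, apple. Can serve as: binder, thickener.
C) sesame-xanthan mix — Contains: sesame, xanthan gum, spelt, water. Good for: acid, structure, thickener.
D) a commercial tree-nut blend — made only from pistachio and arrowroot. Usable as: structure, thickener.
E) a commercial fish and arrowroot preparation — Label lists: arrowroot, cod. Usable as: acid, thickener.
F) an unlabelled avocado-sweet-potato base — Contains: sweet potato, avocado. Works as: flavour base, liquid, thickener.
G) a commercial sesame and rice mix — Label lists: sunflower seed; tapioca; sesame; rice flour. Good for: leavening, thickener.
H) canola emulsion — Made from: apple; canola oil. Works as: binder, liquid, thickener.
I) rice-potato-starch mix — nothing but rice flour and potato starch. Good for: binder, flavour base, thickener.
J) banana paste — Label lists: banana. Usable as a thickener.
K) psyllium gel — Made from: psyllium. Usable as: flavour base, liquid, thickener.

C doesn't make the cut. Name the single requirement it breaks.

Whole30-style

usable as a thickener: satisfied
Whole30-style: has spelt — fails
tree-nut-free: satisfied
fish-free: satisfied
honey-free: satisfied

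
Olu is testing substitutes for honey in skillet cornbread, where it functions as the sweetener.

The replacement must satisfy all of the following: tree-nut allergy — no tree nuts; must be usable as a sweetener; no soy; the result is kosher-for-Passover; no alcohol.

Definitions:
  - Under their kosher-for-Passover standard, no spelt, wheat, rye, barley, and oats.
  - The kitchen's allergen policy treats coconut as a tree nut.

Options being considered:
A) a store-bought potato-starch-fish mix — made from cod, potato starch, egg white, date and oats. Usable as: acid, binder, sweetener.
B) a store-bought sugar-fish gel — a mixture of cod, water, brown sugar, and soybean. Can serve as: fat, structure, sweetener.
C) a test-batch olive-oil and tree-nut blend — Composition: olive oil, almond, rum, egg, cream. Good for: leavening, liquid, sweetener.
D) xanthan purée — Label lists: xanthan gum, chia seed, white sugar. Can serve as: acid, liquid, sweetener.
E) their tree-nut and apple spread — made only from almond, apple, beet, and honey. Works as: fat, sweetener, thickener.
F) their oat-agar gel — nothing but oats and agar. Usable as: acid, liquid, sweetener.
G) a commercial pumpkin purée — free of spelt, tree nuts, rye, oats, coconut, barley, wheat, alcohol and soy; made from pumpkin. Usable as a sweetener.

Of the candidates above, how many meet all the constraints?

2

A: has oats, so not kosher-for-Passover — no
B: has soybean, so not soy-free — reject
C: has rum, so not alcohol-free; has almond, so not tree-nut-free — no
D: works as a sweetener, tree-nut-free, no alcohol — keep
E: has almond, so not tree-nut-free — out
F: has oats, so not kosher-for-Passover — no
G: nothing on the exclusion list — OK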